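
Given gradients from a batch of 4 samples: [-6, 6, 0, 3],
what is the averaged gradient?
Average gradient = 0.75

Average = (1/4)(-6 + 6 + 0 + 3) = 3/4 = 0.75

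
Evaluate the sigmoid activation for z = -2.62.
0.06786

sigmoid(-2.62) = 1/(1 + e^(2.62)) = 1/(1 + 13.74) = 0.06786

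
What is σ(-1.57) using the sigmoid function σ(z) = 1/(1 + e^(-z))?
0.1722

sigmoid(-1.57) = 1/(1 + e^(1.57)) = 1/(1 + 4.807) = 0.1722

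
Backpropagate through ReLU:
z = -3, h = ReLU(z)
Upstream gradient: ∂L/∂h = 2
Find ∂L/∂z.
∂L/∂z = 0

h = ReLU(-3) = 0
Since z < 0: ∂h/∂z = 0
∂L/∂z = ∂L/∂h · ∂h/∂z = 2 × 0 = 0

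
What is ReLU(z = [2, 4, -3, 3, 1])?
h = [2, 4, 0, 3, 1]

ReLU applied element-wise: max(0,2)=2, max(0,4)=4, max(0,-3)=0, max(0,3)=3, max(0,1)=1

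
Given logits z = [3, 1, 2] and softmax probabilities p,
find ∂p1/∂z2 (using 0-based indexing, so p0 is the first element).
∂p1/∂z2 = -0.02203

p = softmax(z) = [0.6652, 0.09003, 0.2447]
p1 = 0.09003, p2 = 0.2447

∂p1/∂z2 = -p1 × p2 = -0.09003 × 0.2447 = -0.02203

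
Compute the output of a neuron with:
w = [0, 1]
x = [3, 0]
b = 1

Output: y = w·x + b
y = 1

y = (0)(3) + (1)(0) + 1 = 1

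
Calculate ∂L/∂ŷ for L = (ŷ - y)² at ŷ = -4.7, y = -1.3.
∂L/∂ŷ = -6.8

∂L/∂ŷ = 2(ŷ - y) = 2(-4.7 - -1.3) = 2(-3.4) = -6.8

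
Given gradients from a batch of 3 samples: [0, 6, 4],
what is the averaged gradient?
Average gradient = 3.333

Average = (1/3)(0 + 6 + 4) = 10/3 = 3.333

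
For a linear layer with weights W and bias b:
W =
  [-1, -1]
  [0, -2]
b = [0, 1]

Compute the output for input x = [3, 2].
y = [-5, -3]

Wx = [-1×3 + -1×2, 0×3 + -2×2]
   = [-5, -4]
y = Wx + b = [-5 + 0, -4 + 1] = [-5, -3]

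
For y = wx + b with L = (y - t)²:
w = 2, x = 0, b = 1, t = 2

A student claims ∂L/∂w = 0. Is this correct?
Correct

y = (2)(0) + 1 = 1
∂L/∂y = 2(y - t) = 2(1 - 2) = -2
∂y/∂w = x = 0
∂L/∂w = -2 × 0 = 0

Claimed value: 0
Correct: The correct gradient is 0.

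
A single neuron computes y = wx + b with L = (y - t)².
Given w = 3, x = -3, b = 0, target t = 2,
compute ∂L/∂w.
∂L/∂w = 66

y = wx + b = (3)(-3) + 0 = -9
∂L/∂y = 2(y - t) = 2(-9 - 2) = -22
∂y/∂w = x = -3
∂L/∂w = ∂L/∂y · ∂y/∂w = -22 × -3 = 66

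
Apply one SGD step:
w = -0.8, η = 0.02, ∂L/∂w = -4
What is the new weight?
w_new = -0.72

w_new = w - η·∂L/∂w = -0.8 - 0.02×(-4) = -0.8 - (-0.08) = -0.72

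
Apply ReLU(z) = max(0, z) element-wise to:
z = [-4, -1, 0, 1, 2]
h = [0, 0, 0, 1, 2]

ReLU applied element-wise: max(0,-4)=0, max(0,-1)=0, max(0,0)=0, max(0,1)=1, max(0,2)=2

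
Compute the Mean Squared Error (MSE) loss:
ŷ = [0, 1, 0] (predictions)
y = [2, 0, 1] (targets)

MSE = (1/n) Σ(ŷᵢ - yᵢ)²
MSE = 2

MSE = (1/3)((0-2)² + (1-0)² + (0-1)²) = (1/3)(4 + 1 + 1) = 2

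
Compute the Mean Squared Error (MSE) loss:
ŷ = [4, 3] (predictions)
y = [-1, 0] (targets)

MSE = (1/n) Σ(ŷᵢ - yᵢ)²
MSE = 17

MSE = (1/2)((4--1)² + (3-0)²) = (1/2)(25 + 9) = 17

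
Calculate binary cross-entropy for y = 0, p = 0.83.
L = 1.772

L = -0·log(0.83) - 1·log(0.17) = -log(0.17) = 1.772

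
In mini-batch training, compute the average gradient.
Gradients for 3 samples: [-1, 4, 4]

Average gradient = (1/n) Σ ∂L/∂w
Average gradient = 2.333

Average = (1/3)(-1 + 4 + 4) = 7/3 = 2.333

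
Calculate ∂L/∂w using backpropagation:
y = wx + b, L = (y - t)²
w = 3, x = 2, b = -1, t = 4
∂L/∂w = 4

y = wx + b = (3)(2) + -1 = 5
∂L/∂y = 2(y - t) = 2(5 - 4) = 2
∂y/∂w = x = 2
∂L/∂w = ∂L/∂y · ∂y/∂w = 2 × 2 = 4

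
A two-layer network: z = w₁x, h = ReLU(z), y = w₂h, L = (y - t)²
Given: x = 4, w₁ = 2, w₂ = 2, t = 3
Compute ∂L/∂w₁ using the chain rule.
∂L/∂w₁ = 208

Forward pass:
z = w₁x = 2×4 = 8
h = ReLU(8) = 8
y = w₂h = 2×8 = 16

Backward pass:
∂L/∂y = 2(y - t) = 2(16 - 3) = 26
∂y/∂h = w₂ = 2
∂h/∂z = 1 (ReLU derivative)
∂z/∂w₁ = x = 4

∂L/∂w₁ = 26 × 2 × 1 × 4 = 208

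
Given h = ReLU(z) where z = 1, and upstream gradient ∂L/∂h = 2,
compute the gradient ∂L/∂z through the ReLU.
∂L/∂z = 2

h = ReLU(1) = 1
Since z > 0: ∂h/∂z = 1
∂L/∂z = ∂L/∂h · ∂h/∂z = 2 × 1 = 2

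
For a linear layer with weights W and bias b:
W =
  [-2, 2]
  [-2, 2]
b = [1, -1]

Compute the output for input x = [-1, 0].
y = [3, 1]

Wx = [-2×-1 + 2×0, -2×-1 + 2×0]
   = [2, 2]
y = Wx + b = [2 + 1, 2 + -1] = [3, 1]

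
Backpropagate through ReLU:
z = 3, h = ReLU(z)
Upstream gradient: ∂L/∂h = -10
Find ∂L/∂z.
∂L/∂z = -10

h = ReLU(3) = 3
Since z > 0: ∂h/∂z = 1
∂L/∂z = ∂L/∂h · ∂h/∂z = -10 × 1 = -10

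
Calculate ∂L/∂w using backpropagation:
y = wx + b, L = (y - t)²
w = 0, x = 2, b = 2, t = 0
∂L/∂w = 8

y = wx + b = (0)(2) + 2 = 2
∂L/∂y = 2(y - t) = 2(2 - 0) = 4
∂y/∂w = x = 2
∂L/∂w = ∂L/∂y · ∂y/∂w = 4 × 2 = 8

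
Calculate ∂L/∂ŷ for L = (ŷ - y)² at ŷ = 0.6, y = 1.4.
∂L/∂ŷ = -1.6

∂L/∂ŷ = 2(ŷ - y) = 2(0.6 - 1.4) = 2(-0.8) = -1.6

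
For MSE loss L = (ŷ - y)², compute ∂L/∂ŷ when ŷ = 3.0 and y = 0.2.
∂L/∂ŷ = 5.6

∂L/∂ŷ = 2(ŷ - y) = 2(3.0 - 0.2) = 2(2.8) = 5.6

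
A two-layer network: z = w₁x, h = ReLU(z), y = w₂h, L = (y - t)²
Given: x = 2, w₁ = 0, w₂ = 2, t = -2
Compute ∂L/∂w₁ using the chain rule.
∂L/∂w₁ = 0

Forward pass:
z = w₁x = 0×2 = 0
h = ReLU(0) = 0
y = w₂h = 2×0 = 0

Backward pass:
∂L/∂y = 2(y - t) = 2(0 - -2) = 4
∂y/∂h = w₂ = 2
∂h/∂z = 0 (ReLU derivative)
∂z/∂w₁ = x = 2

∂L/∂w₁ = 4 × 2 × 0 × 2 = 0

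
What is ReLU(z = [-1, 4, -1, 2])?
h = [0, 4, 0, 2]

ReLU applied element-wise: max(0,-1)=0, max(0,4)=4, max(0,-1)=0, max(0,2)=2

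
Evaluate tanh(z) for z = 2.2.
0.9757

tanh(2.2) = (e^(2.2) - e^(-2.2))/(e^(2.2) + e^(-2.2)) = 0.9757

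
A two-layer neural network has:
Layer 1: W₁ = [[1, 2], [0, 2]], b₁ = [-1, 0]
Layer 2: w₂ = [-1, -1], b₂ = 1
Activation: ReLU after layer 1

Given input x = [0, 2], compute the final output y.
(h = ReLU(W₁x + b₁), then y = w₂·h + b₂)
y = -6

Layer 1 pre-activation: z₁ = [3, 4]
After ReLU: h = [3, 4]
Layer 2 output: y = -1×3 + -1×4 + 1 = -6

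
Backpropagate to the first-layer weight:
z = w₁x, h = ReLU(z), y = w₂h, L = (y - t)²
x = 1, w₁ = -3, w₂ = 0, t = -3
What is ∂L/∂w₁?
∂L/∂w₁ = 0

Forward pass:
z = w₁x = -3×1 = -3
h = ReLU(-3) = 0
y = w₂h = 0×0 = 0

Backward pass:
∂L/∂y = 2(y - t) = 2(0 - -3) = 6
∂y/∂h = w₂ = 0
∂h/∂z = 0 (ReLU derivative)
∂z/∂w₁ = x = 1

∂L/∂w₁ = 6 × 0 × 0 × 1 = 0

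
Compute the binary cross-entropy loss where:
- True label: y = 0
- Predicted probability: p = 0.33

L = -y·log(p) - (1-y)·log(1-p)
L = 0.4005

L = -0·log(0.33) - 1·log(0.67) = -log(0.67) = 0.4005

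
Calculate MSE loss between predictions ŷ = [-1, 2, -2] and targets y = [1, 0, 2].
MSE = 8

MSE = (1/3)((-1-1)² + (2-0)² + (-2-2)²) = (1/3)(4 + 4 + 16) = 8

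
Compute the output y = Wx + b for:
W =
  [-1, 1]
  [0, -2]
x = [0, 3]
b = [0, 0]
y = [3, -6]

Wx = [-1×0 + 1×3, 0×0 + -2×3]
   = [3, -6]
y = Wx + b = [3 + 0, -6 + 0] = [3, -6]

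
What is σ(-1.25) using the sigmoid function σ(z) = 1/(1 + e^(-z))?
0.2227

sigmoid(-1.25) = 1/(1 + e^(1.25)) = 1/(1 + 3.49) = 0.2227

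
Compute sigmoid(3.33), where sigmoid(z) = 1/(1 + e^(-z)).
0.9654

sigmoid(3.33) = 1/(1 + e^(-3.33)) = 1/(1 + 0.03579) = 0.9654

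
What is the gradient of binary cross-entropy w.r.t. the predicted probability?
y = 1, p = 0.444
∂L/∂p = -2.252

∂L/∂p = -y/p + (1-y)/(1-p) = -1/0.444 + 0 = -2.252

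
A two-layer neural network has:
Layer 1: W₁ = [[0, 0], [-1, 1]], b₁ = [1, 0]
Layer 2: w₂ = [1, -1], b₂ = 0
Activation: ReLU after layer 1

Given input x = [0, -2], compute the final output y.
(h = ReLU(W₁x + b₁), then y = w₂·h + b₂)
y = 1

Layer 1 pre-activation: z₁ = [1, -2]
After ReLU: h = [1, 0]
Layer 2 output: y = 1×1 + -1×0 + 0 = 1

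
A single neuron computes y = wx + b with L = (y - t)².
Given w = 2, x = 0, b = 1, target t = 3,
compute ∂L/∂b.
∂L/∂b = -4

y = wx + b = (2)(0) + 1 = 1
∂L/∂y = 2(y - t) = 2(1 - 3) = -4
∂y/∂b = 1
∂L/∂b = ∂L/∂y · ∂y/∂b = -4 × 1 = -4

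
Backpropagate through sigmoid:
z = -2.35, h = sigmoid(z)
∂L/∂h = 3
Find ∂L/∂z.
∂L/∂z = 0.2385

σ(-2.35) = 0.08707
σ'(-2.35) = σ(-2.35)(1 - σ(-2.35)) = 0.08707 × 0.9129 = 0.07949
∂L/∂z = ∂L/∂h · σ'(z) = 3 × 0.07949 = 0.2385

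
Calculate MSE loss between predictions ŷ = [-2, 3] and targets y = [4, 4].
MSE = 18.5

MSE = (1/2)((-2-4)² + (3-4)²) = (1/2)(36 + 1) = 18.5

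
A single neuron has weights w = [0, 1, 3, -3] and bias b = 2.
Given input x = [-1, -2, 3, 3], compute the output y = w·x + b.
y = 0

y = (0)(-1) + (1)(-2) + (3)(3) + (-3)(3) + 2 = 0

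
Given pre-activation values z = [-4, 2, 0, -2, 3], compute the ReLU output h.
h = [0, 2, 0, 0, 3]

ReLU applied element-wise: max(0,-4)=0, max(0,2)=2, max(0,0)=0, max(0,-2)=0, max(0,3)=3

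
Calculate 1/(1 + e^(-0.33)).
0.5818

sigmoid(0.33) = 1/(1 + e^(-0.33)) = 1/(1 + 0.7189) = 0.5818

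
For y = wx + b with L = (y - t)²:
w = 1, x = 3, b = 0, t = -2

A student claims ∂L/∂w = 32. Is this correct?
Incorrect

y = (1)(3) + 0 = 3
∂L/∂y = 2(y - t) = 2(3 - -2) = 10
∂y/∂w = x = 3
∂L/∂w = 10 × 3 = 30

Claimed value: 32
Incorrect: The correct gradient is 30.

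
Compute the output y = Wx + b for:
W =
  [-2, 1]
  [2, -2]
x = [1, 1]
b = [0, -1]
y = [-1, -1]

Wx = [-2×1 + 1×1, 2×1 + -2×1]
   = [-1, 0]
y = Wx + b = [-1 + 0, 0 + -1] = [-1, -1]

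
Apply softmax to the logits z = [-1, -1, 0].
p = [0.2119, 0.2119, 0.5761]

exp(z) = [0.3679, 0.3679, 1]
Sum = 1.736
p = [0.2119, 0.2119, 0.5761]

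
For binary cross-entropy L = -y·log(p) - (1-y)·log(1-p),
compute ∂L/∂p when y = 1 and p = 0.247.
∂L/∂p = -4.049

∂L/∂p = -y/p + (1-y)/(1-p) = -1/0.247 + 0 = -4.049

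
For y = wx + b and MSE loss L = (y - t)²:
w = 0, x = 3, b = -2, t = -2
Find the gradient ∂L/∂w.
∂L/∂w = 0

y = wx + b = (0)(3) + -2 = -2
∂L/∂y = 2(y - t) = 2(-2 - -2) = 0
∂y/∂w = x = 3
∂L/∂w = ∂L/∂y · ∂y/∂w = 0 × 3 = 0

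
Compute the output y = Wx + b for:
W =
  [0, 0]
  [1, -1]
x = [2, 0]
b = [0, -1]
y = [0, 1]

Wx = [0×2 + 0×0, 1×2 + -1×0]
   = [0, 2]
y = Wx + b = [0 + 0, 2 + -1] = [0, 1]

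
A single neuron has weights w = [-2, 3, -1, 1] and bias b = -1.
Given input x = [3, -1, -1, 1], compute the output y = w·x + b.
y = -8

y = (-2)(3) + (3)(-1) + (-1)(-1) + (1)(1) + -1 = -8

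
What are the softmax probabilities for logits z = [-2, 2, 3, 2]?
p = [0.0039, 0.2111, 0.5739, 0.2111]

exp(z) = [0.1353, 7.389, 20.09, 7.389]
Sum = 35
p = [0.0039, 0.2111, 0.5739, 0.2111]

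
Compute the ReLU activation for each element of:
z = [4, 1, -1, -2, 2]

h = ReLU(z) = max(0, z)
h = [4, 1, 0, 0, 2]

ReLU applied element-wise: max(0,4)=4, max(0,1)=1, max(0,-1)=0, max(0,-2)=0, max(0,2)=2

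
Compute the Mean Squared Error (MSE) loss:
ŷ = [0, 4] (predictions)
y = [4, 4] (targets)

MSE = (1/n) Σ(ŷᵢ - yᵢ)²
MSE = 8

MSE = (1/2)((0-4)² + (4-4)²) = (1/2)(16 + 0) = 8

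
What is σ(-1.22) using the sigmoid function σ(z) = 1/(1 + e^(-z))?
0.2279

sigmoid(-1.22) = 1/(1 + e^(1.22)) = 1/(1 + 3.387) = 0.2279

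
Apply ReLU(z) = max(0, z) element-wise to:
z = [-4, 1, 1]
h = [0, 1, 1]

ReLU applied element-wise: max(0,-4)=0, max(0,1)=1, max(0,1)=1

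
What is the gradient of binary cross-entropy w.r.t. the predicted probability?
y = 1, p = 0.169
∂L/∂p = -5.917

∂L/∂p = -y/p + (1-y)/(1-p) = -1/0.169 + 0 = -5.917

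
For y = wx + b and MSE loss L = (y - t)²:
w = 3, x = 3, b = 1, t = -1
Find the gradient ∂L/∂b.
∂L/∂b = 22

y = wx + b = (3)(3) + 1 = 10
∂L/∂y = 2(y - t) = 2(10 - -1) = 22
∂y/∂b = 1
∂L/∂b = ∂L/∂y · ∂y/∂b = 22 × 1 = 22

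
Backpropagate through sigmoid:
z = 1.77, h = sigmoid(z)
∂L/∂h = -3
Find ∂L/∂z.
∂L/∂z = -0.3731

σ(1.77) = 0.8545
σ'(1.77) = σ(1.77)(1 - σ(1.77)) = 0.8545 × 0.1455 = 0.1244
∂L/∂z = ∂L/∂h · σ'(z) = -3 × 0.1244 = -0.3731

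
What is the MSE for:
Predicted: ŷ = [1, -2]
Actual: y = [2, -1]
MSE = 1

MSE = (1/2)((1-2)² + (-2--1)²) = (1/2)(1 + 1) = 1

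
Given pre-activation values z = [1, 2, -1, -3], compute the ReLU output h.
h = [1, 2, 0, 0]

ReLU applied element-wise: max(0,1)=1, max(0,2)=2, max(0,-1)=0, max(0,-3)=0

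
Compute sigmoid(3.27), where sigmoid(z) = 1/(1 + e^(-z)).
0.9634

sigmoid(3.27) = 1/(1 + e^(-3.27)) = 1/(1 + 0.03801) = 0.9634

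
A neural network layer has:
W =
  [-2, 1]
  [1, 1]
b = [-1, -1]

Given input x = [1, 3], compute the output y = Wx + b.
y = [0, 3]

Wx = [-2×1 + 1×3, 1×1 + 1×3]
   = [1, 4]
y = Wx + b = [1 + -1, 4 + -1] = [0, 3]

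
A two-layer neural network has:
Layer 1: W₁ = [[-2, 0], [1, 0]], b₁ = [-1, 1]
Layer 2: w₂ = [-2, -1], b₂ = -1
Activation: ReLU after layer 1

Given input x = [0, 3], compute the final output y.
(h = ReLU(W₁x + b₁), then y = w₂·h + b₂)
y = -2

Layer 1 pre-activation: z₁ = [-1, 1]
After ReLU: h = [0, 1]
Layer 2 output: y = -2×0 + -1×1 + -1 = -2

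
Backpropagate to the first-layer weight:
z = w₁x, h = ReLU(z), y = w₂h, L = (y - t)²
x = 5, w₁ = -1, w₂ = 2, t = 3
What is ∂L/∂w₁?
∂L/∂w₁ = 0

Forward pass:
z = w₁x = -1×5 = -5
h = ReLU(-5) = 0
y = w₂h = 2×0 = 0

Backward pass:
∂L/∂y = 2(y - t) = 2(0 - 3) = -6
∂y/∂h = w₂ = 2
∂h/∂z = 0 (ReLU derivative)
∂z/∂w₁ = x = 5

∂L/∂w₁ = -6 × 2 × 0 × 5 = 0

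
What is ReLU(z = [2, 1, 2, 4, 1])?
h = [2, 1, 2, 4, 1]

ReLU applied element-wise: max(0,2)=2, max(0,1)=1, max(0,2)=2, max(0,4)=4, max(0,1)=1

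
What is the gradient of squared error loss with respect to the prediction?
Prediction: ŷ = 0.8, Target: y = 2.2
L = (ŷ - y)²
∂L/∂ŷ = -2.8

∂L/∂ŷ = 2(ŷ - y) = 2(0.8 - 2.2) = 2(-1.4) = -2.8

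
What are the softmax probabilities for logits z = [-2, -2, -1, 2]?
p = [0.0169, 0.0169, 0.0458, 0.9205]

exp(z) = [0.1353, 0.1353, 0.3679, 7.389]
Sum = 8.028
p = [0.0169, 0.0169, 0.0458, 0.9205]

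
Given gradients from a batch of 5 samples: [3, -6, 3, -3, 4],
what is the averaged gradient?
Average gradient = 0.2

Average = (1/5)(3 + -6 + 3 + -3 + 4) = 1/5 = 0.2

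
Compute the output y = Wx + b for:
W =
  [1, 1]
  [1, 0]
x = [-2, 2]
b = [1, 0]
y = [1, -2]

Wx = [1×-2 + 1×2, 1×-2 + 0×2]
   = [0, -2]
y = Wx + b = [0 + 1, -2 + 0] = [1, -2]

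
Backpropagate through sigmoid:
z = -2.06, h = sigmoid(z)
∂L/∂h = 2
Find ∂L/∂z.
∂L/∂z = 0.2005

σ(-2.06) = 0.113
σ'(-2.06) = σ(-2.06)(1 - σ(-2.06)) = 0.113 × 0.887 = 0.1003
∂L/∂z = ∂L/∂h · σ'(z) = 2 × 0.1003 = 0.2005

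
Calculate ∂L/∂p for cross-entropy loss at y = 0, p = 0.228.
∂L/∂p = 1.295

∂L/∂p = -y/p + (1-y)/(1-p) = 0 + 1/0.772 = 1.295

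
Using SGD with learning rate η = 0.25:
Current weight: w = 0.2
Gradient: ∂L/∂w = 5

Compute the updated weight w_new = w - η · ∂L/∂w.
w_new = -1.05

w_new = w - η·∂L/∂w = 0.2 - 0.25×(5) = 0.2 - (1.25) = -1.05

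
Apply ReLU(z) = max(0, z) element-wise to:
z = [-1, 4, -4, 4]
h = [0, 4, 0, 4]

ReLU applied element-wise: max(0,-1)=0, max(0,4)=4, max(0,-4)=0, max(0,4)=4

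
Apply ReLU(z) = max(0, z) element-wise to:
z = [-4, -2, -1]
h = [0, 0, 0]

ReLU applied element-wise: max(0,-4)=0, max(0,-2)=0, max(0,-1)=0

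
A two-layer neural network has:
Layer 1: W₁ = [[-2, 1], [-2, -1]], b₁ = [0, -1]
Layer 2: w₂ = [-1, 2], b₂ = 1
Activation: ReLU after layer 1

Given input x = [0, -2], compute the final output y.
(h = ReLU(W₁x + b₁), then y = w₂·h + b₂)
y = 3

Layer 1 pre-activation: z₁ = [-2, 1]
After ReLU: h = [0, 1]
Layer 2 output: y = -1×0 + 2×1 + 1 = 3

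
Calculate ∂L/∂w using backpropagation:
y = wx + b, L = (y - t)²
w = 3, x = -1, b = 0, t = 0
∂L/∂w = 6

y = wx + b = (3)(-1) + 0 = -3
∂L/∂y = 2(y - t) = 2(-3 - 0) = -6
∂y/∂w = x = -1
∂L/∂w = ∂L/∂y · ∂y/∂w = -6 × -1 = 6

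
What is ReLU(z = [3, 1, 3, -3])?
h = [3, 1, 3, 0]

ReLU applied element-wise: max(0,3)=3, max(0,1)=1, max(0,3)=3, max(0,-3)=0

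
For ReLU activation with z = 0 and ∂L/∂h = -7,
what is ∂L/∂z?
∂L/∂z = 0

h = ReLU(0) = 0
At z = 0: ∂h/∂z = 0 (by convention)
∂L/∂z = ∂L/∂h · ∂h/∂z = -7 × 0 = 0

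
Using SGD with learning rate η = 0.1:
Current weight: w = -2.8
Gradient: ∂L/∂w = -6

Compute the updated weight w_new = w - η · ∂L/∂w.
w_new = -2.2

w_new = w - η·∂L/∂w = -2.8 - 0.1×(-6) = -2.8 - (-0.6) = -2.2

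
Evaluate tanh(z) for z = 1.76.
0.9425

tanh(1.76) = (e^(1.76) - e^(-1.76))/(e^(1.76) + e^(-1.76)) = 0.9425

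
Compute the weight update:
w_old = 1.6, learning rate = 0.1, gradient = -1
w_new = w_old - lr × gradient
w_new = 1.7

w_new = w - η·∂L/∂w = 1.6 - 0.1×(-1) = 1.6 - (-0.1) = 1.7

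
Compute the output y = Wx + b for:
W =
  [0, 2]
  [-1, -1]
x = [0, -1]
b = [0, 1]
y = [-2, 2]

Wx = [0×0 + 2×-1, -1×0 + -1×-1]
   = [-2, 1]
y = Wx + b = [-2 + 0, 1 + 1] = [-2, 2]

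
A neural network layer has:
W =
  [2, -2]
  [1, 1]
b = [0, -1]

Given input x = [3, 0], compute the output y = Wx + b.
y = [6, 2]

Wx = [2×3 + -2×0, 1×3 + 1×0]
   = [6, 3]
y = Wx + b = [6 + 0, 3 + -1] = [6, 2]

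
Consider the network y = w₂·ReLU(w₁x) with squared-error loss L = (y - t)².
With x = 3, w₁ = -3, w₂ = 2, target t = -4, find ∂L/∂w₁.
∂L/∂w₁ = 0

Forward pass:
z = w₁x = -3×3 = -9
h = ReLU(-9) = 0
y = w₂h = 2×0 = 0

Backward pass:
∂L/∂y = 2(y - t) = 2(0 - -4) = 8
∂y/∂h = w₂ = 2
∂h/∂z = 0 (ReLU derivative)
∂z/∂w₁ = x = 3

∂L/∂w₁ = 8 × 2 × 0 × 3 = 0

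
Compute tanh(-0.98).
-0.7531

tanh(-0.98) = (e^(-0.98) - e^(0.98))/(e^(-0.98) + e^(0.98)) = -0.7531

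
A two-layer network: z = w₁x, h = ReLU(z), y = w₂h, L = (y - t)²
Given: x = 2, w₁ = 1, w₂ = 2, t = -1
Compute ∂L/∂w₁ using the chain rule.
∂L/∂w₁ = 40

Forward pass:
z = w₁x = 1×2 = 2
h = ReLU(2) = 2
y = w₂h = 2×2 = 4

Backward pass:
∂L/∂y = 2(y - t) = 2(4 - -1) = 10
∂y/∂h = w₂ = 2
∂h/∂z = 1 (ReLU derivative)
∂z/∂w₁ = x = 2

∂L/∂w₁ = 10 × 2 × 1 × 2 = 40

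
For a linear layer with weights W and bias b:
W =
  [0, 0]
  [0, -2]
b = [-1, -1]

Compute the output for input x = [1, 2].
y = [-1, -5]

Wx = [0×1 + 0×2, 0×1 + -2×2]
   = [0, -4]
y = Wx + b = [0 + -1, -4 + -1] = [-1, -5]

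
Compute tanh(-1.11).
-0.8041

tanh(-1.11) = (e^(-1.11) - e^(1.11))/(e^(-1.11) + e^(1.11)) = -0.8041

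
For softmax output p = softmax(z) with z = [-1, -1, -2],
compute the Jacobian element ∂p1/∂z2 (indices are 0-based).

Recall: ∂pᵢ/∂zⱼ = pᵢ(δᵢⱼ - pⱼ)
∂p1/∂z2 = -0.06561

p = softmax(z) = [0.4223, 0.4223, 0.1554]
p1 = 0.4223, p2 = 0.1554

∂p1/∂z2 = -p1 × p2 = -0.4223 × 0.1554 = -0.06561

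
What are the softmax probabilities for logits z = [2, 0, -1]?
p = [0.8438, 0.1142, 0.042]

exp(z) = [7.389, 1, 0.3679]
Sum = 8.757
p = [0.8438, 0.1142, 0.042]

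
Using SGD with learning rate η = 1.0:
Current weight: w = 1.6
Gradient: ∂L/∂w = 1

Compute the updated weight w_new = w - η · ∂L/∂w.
w_new = 0.6

w_new = w - η·∂L/∂w = 1.6 - 1.0×(1) = 1.6 - (1) = 0.6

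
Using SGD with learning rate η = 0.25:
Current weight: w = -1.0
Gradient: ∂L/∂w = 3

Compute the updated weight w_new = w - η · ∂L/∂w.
w_new = -1.75

w_new = w - η·∂L/∂w = -1.0 - 0.25×(3) = -1.0 - (0.75) = -1.75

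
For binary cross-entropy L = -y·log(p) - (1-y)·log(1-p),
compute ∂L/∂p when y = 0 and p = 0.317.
∂L/∂p = 1.464

∂L/∂p = -y/p + (1-y)/(1-p) = 0 + 1/0.683 = 1.464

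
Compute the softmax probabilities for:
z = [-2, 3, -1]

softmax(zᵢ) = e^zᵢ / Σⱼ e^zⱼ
p = [0.0066, 0.9756, 0.0179]

exp(z) = [0.1353, 20.09, 0.3679]
Sum = 20.59
p = [0.0066, 0.9756, 0.0179]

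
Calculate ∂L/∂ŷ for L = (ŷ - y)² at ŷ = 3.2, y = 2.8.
∂L/∂ŷ = 0.8

∂L/∂ŷ = 2(ŷ - y) = 2(3.2 - 2.8) = 2(0.4) = 0.8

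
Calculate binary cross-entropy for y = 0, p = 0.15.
L = 0.1625

L = -0·log(0.15) - 1·log(0.85) = -log(0.85) = 0.1625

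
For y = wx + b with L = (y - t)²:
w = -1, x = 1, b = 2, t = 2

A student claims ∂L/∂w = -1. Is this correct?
Incorrect

y = (-1)(1) + 2 = 1
∂L/∂y = 2(y - t) = 2(1 - 2) = -2
∂y/∂w = x = 1
∂L/∂w = -2 × 1 = -2

Claimed value: -1
Incorrect: The correct gradient is -2.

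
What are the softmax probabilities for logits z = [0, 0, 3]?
p = [0.0453, 0.0453, 0.9094]

exp(z) = [1, 1, 20.09]
Sum = 22.09
p = [0.0453, 0.0453, 0.9094]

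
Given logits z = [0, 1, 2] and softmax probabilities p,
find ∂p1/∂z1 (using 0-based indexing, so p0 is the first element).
∂p1/∂z1 = 0.1848

p = softmax(z) = [0.09003, 0.2447, 0.6652]
p1 = 0.2447

∂p1/∂z1 = p1(1 - p1) = 0.2447 × (1 - 0.2447) = 0.1848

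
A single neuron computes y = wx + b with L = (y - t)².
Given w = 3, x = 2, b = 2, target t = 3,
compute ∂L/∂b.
∂L/∂b = 10

y = wx + b = (3)(2) + 2 = 8
∂L/∂y = 2(y - t) = 2(8 - 3) = 10
∂y/∂b = 1
∂L/∂b = ∂L/∂y · ∂y/∂b = 10 × 1 = 10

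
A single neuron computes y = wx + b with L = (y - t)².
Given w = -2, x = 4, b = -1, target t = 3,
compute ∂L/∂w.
∂L/∂w = -96

y = wx + b = (-2)(4) + -1 = -9
∂L/∂y = 2(y - t) = 2(-9 - 3) = -24
∂y/∂w = x = 4
∂L/∂w = ∂L/∂y · ∂y/∂w = -24 × 4 = -96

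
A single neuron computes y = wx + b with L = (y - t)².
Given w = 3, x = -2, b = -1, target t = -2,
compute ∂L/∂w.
∂L/∂w = 20

y = wx + b = (3)(-2) + -1 = -7
∂L/∂y = 2(y - t) = 2(-7 - -2) = -10
∂y/∂w = x = -2
∂L/∂w = ∂L/∂y · ∂y/∂w = -10 × -2 = 20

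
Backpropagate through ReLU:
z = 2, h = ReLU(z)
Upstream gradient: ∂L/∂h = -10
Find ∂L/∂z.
∂L/∂z = -10

h = ReLU(2) = 2
Since z > 0: ∂h/∂z = 1
∂L/∂z = ∂L/∂h · ∂h/∂z = -10 × 1 = -10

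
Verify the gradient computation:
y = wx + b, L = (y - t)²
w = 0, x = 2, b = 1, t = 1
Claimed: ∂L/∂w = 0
Correct

y = (0)(2) + 1 = 1
∂L/∂y = 2(y - t) = 2(1 - 1) = 0
∂y/∂w = x = 2
∂L/∂w = 0 × 2 = 0

Claimed value: 0
Correct: The correct gradient is 0.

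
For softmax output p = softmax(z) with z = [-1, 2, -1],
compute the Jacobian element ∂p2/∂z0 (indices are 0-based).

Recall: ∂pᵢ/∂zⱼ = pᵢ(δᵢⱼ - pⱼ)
∂p2/∂z0 = -0.00205

p = softmax(z) = [0.04528, 0.9094, 0.04528]
p2 = 0.04528, p0 = 0.04528

∂p2/∂z0 = -p2 × p0 = -0.04528 × 0.04528 = -0.00205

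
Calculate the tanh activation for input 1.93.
0.9587

tanh(1.93) = (e^(1.93) - e^(-1.93))/(e^(1.93) + e^(-1.93)) = 0.9587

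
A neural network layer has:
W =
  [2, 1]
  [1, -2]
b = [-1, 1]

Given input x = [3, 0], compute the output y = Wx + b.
y = [5, 4]

Wx = [2×3 + 1×0, 1×3 + -2×0]
   = [6, 3]
y = Wx + b = [6 + -1, 3 + 1] = [5, 4]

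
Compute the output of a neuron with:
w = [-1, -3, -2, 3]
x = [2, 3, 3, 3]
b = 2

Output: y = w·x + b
y = -6

y = (-1)(2) + (-3)(3) + (-2)(3) + (3)(3) + 2 = -6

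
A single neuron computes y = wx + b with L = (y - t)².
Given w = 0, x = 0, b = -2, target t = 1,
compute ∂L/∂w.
∂L/∂w = 0

y = wx + b = (0)(0) + -2 = -2
∂L/∂y = 2(y - t) = 2(-2 - 1) = -6
∂y/∂w = x = 0
∂L/∂w = ∂L/∂y · ∂y/∂w = -6 × 0 = 0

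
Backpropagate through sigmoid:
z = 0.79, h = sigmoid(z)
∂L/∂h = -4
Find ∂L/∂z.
∂L/∂z = -0.8589

σ(0.79) = 0.6878
σ'(0.79) = σ(0.79)(1 - σ(0.79)) = 0.6878 × 0.3122 = 0.2147
∂L/∂z = ∂L/∂h · σ'(z) = -4 × 0.2147 = -0.8589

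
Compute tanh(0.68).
0.5915

tanh(0.68) = (e^(0.68) - e^(-0.68))/(e^(0.68) + e^(-0.68)) = 0.5915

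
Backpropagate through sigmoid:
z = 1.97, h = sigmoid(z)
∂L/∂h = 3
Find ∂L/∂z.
∂L/∂z = 0.3222

σ(1.97) = 0.8776
σ'(1.97) = σ(1.97)(1 - σ(1.97)) = 0.8776 × 0.1224 = 0.1074
∂L/∂z = ∂L/∂h · σ'(z) = 3 × 0.1074 = 0.3222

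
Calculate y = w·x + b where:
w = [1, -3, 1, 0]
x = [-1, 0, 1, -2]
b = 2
y = 2

y = (1)(-1) + (-3)(0) + (1)(1) + (0)(-2) + 2 = 2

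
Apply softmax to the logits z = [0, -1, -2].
p = [0.6652, 0.2447, 0.09]

exp(z) = [1, 0.3679, 0.1353]
Sum = 1.503
p = [0.6652, 0.2447, 0.09]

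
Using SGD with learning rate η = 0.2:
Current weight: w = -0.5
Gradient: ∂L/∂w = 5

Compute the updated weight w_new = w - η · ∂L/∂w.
w_new = -1.5

w_new = w - η·∂L/∂w = -0.5 - 0.2×(5) = -0.5 - (1) = -1.5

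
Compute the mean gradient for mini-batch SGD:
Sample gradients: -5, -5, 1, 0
Average gradient = -2.25

Average = (1/4)(-5 + -5 + 1 + 0) = -9/4 = -2.25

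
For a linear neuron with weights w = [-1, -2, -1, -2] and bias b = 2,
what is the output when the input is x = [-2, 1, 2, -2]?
y = 4

y = (-1)(-2) + (-2)(1) + (-1)(2) + (-2)(-2) + 2 = 4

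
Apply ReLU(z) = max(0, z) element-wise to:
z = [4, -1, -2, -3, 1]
h = [4, 0, 0, 0, 1]

ReLU applied element-wise: max(0,4)=4, max(0,-1)=0, max(0,-2)=0, max(0,-3)=0, max(0,1)=1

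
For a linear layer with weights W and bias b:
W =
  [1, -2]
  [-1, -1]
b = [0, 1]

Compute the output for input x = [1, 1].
y = [-1, -1]

Wx = [1×1 + -2×1, -1×1 + -1×1]
   = [-1, -2]
y = Wx + b = [-1 + 0, -2 + 1] = [-1, -1]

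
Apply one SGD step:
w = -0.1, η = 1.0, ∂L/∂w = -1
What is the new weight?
w_new = 0.9

w_new = w - η·∂L/∂w = -0.1 - 1.0×(-1) = -0.1 - (-1) = 0.9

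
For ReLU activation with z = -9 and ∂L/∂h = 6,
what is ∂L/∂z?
∂L/∂z = 0

h = ReLU(-9) = 0
Since z < 0: ∂h/∂z = 0
∂L/∂z = ∂L/∂h · ∂h/∂z = 6 × 0 = 0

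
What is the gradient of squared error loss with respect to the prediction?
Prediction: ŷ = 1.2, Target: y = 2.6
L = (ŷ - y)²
∂L/∂ŷ = -2.8

∂L/∂ŷ = 2(ŷ - y) = 2(1.2 - 2.6) = 2(-1.4) = -2.8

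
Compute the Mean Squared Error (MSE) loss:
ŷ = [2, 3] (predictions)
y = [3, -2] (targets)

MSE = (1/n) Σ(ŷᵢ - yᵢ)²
MSE = 13

MSE = (1/2)((2-3)² + (3--2)²) = (1/2)(1 + 25) = 13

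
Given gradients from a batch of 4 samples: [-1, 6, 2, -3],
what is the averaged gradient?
Average gradient = 1

Average = (1/4)(-1 + 6 + 2 + -3) = 4/4 = 1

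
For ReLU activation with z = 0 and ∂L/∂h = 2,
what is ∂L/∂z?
∂L/∂z = 0

h = ReLU(0) = 0
At z = 0: ∂h/∂z = 0 (by convention)
∂L/∂z = ∂L/∂h · ∂h/∂z = 2 × 0 = 0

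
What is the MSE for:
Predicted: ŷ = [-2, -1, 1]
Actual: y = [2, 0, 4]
MSE = 8.667

MSE = (1/3)((-2-2)² + (-1-0)² + (1-4)²) = (1/3)(16 + 1 + 9) = 8.667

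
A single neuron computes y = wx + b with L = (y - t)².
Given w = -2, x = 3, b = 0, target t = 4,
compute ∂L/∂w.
∂L/∂w = -60

y = wx + b = (-2)(3) + 0 = -6
∂L/∂y = 2(y - t) = 2(-6 - 4) = -20
∂y/∂w = x = 3
∂L/∂w = ∂L/∂y · ∂y/∂w = -20 × 3 = -60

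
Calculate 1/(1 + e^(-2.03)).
0.8839

sigmoid(2.03) = 1/(1 + e^(-2.03)) = 1/(1 + 0.1313) = 0.8839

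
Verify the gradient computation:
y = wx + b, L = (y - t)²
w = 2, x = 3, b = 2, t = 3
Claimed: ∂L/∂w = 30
Correct

y = (2)(3) + 2 = 8
∂L/∂y = 2(y - t) = 2(8 - 3) = 10
∂y/∂w = x = 3
∂L/∂w = 10 × 3 = 30

Claimed value: 30
Correct: The correct gradient is 30.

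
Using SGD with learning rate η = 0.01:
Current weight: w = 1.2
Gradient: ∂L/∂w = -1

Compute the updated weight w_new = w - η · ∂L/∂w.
w_new = 1.21

w_new = w - η·∂L/∂w = 1.2 - 0.01×(-1) = 1.2 - (-0.01) = 1.21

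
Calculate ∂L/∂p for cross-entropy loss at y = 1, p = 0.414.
∂L/∂p = -2.415

∂L/∂p = -y/p + (1-y)/(1-p) = -1/0.414 + 0 = -2.415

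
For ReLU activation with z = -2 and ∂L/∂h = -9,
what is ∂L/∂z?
∂L/∂z = 0

h = ReLU(-2) = 0
Since z < 0: ∂h/∂z = 0
∂L/∂z = ∂L/∂h · ∂h/∂z = -9 × 0 = 0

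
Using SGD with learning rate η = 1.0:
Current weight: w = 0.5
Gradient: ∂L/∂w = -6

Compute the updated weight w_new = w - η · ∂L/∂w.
w_new = 6.5

w_new = w - η·∂L/∂w = 0.5 - 1.0×(-6) = 0.5 - (-6) = 6.5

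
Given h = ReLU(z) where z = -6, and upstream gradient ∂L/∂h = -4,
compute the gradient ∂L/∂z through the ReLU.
∂L/∂z = 0

h = ReLU(-6) = 0
Since z < 0: ∂h/∂z = 0
∂L/∂z = ∂L/∂h · ∂h/∂z = -4 × 0 = 0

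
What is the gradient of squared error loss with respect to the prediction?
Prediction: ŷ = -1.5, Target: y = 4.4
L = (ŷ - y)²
∂L/∂ŷ = -11.8

∂L/∂ŷ = 2(ŷ - y) = 2(-1.5 - 4.4) = 2(-5.9) = -11.8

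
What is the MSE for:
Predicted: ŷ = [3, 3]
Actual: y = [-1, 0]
MSE = 12.5

MSE = (1/2)((3--1)² + (3-0)²) = (1/2)(16 + 9) = 12.5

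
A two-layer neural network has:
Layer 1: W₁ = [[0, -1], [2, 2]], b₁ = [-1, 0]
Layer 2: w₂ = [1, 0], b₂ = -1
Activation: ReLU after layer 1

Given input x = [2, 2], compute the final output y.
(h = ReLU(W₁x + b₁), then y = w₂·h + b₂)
y = -1

Layer 1 pre-activation: z₁ = [-3, 8]
After ReLU: h = [0, 8]
Layer 2 output: y = 1×0 + 0×8 + -1 = -1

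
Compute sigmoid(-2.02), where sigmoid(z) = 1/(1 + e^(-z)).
0.1171

sigmoid(-2.02) = 1/(1 + e^(2.02)) = 1/(1 + 7.538) = 0.1171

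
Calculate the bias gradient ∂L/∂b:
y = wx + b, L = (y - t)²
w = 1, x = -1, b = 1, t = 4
∂L/∂b = -8

y = wx + b = (1)(-1) + 1 = 0
∂L/∂y = 2(y - t) = 2(0 - 4) = -8
∂y/∂b = 1
∂L/∂b = ∂L/∂y · ∂y/∂b = -8 × 1 = -8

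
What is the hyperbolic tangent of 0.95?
0.7398

tanh(0.95) = (e^(0.95) - e^(-0.95))/(e^(0.95) + e^(-0.95)) = 0.7398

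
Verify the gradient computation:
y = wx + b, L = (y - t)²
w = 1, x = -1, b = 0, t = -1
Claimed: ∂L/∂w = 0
Correct

y = (1)(-1) + 0 = -1
∂L/∂y = 2(y - t) = 2(-1 - -1) = 0
∂y/∂w = x = -1
∂L/∂w = 0 × -1 = 0

Claimed value: 0
Correct: The correct gradient is 0.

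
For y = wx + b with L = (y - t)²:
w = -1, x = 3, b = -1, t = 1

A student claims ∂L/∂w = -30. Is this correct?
Correct

y = (-1)(3) + -1 = -4
∂L/∂y = 2(y - t) = 2(-4 - 1) = -10
∂y/∂w = x = 3
∂L/∂w = -10 × 3 = -30

Claimed value: -30
Correct: The correct gradient is -30.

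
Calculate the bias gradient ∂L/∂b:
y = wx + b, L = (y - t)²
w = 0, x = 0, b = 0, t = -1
∂L/∂b = 2

y = wx + b = (0)(0) + 0 = 0
∂L/∂y = 2(y - t) = 2(0 - -1) = 2
∂y/∂b = 1
∂L/∂b = ∂L/∂y · ∂y/∂b = 2 × 1 = 2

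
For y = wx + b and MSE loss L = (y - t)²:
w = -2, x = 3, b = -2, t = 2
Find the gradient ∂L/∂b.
∂L/∂b = -20

y = wx + b = (-2)(3) + -2 = -8
∂L/∂y = 2(y - t) = 2(-8 - 2) = -20
∂y/∂b = 1
∂L/∂b = ∂L/∂y · ∂y/∂b = -20 × 1 = -20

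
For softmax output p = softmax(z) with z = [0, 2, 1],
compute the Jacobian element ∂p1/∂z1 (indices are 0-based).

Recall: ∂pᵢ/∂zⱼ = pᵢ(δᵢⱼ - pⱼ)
∂p1/∂z1 = 0.2227

p = softmax(z) = [0.09003, 0.6652, 0.2447]
p1 = 0.6652

∂p1/∂z1 = p1(1 - p1) = 0.6652 × (1 - 0.6652) = 0.2227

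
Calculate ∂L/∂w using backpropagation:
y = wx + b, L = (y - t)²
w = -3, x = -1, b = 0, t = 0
∂L/∂w = -6

y = wx + b = (-3)(-1) + 0 = 3
∂L/∂y = 2(y - t) = 2(3 - 0) = 6
∂y/∂w = x = -1
∂L/∂w = ∂L/∂y · ∂y/∂w = 6 × -1 = -6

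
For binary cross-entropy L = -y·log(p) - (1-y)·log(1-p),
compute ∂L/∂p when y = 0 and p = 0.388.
∂L/∂p = 1.634

∂L/∂p = -y/p + (1-y)/(1-p) = 0 + 1/0.612 = 1.634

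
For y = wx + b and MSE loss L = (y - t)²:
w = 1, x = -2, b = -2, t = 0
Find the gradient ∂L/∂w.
∂L/∂w = 16

y = wx + b = (1)(-2) + -2 = -4
∂L/∂y = 2(y - t) = 2(-4 - 0) = -8
∂y/∂w = x = -2
∂L/∂w = ∂L/∂y · ∂y/∂w = -8 × -2 = 16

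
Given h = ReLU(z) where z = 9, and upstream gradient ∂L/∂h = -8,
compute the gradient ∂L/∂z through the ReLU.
∂L/∂z = -8

h = ReLU(9) = 9
Since z > 0: ∂h/∂z = 1
∂L/∂z = ∂L/∂h · ∂h/∂z = -8 × 1 = -8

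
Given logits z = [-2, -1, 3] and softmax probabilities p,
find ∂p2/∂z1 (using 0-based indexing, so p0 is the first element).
∂p2/∂z1 = -0.01743

p = softmax(z) = [0.006573, 0.01787, 0.9756]
p2 = 0.9756, p1 = 0.01787

∂p2/∂z1 = -p2 × p1 = -0.9756 × 0.01787 = -0.01743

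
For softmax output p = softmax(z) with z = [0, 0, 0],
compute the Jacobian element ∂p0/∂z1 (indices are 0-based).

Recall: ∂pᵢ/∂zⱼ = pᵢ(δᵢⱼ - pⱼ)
∂p0/∂z1 = -0.1111

p = softmax(z) = [0.3333, 0.3333, 0.3333]
p0 = 0.3333, p1 = 0.3333

∂p0/∂z1 = -p0 × p1 = -0.3333 × 0.3333 = -0.1111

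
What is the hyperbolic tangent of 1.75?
0.9414

tanh(1.75) = (e^(1.75) - e^(-1.75))/(e^(1.75) + e^(-1.75)) = 0.9414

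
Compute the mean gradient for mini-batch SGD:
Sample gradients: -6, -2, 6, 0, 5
Average gradient = 0.6

Average = (1/5)(-6 + -2 + 6 + 0 + 5) = 3/5 = 0.6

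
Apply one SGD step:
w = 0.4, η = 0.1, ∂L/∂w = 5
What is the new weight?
w_new = -0.1

w_new = w - η·∂L/∂w = 0.4 - 0.1×(5) = 0.4 - (0.5) = -0.1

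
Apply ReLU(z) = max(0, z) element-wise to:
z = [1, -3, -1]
h = [1, 0, 0]

ReLU applied element-wise: max(0,1)=1, max(0,-3)=0, max(0,-1)=0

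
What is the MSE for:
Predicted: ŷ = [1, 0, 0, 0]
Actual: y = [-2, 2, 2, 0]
MSE = 4.25

MSE = (1/4)((1--2)² + (0-2)² + (0-2)² + (0-0)²) = (1/4)(9 + 4 + 4 + 0) = 4.25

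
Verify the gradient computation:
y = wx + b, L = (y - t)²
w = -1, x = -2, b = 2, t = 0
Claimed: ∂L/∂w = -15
Incorrect

y = (-1)(-2) + 2 = 4
∂L/∂y = 2(y - t) = 2(4 - 0) = 8
∂y/∂w = x = -2
∂L/∂w = 8 × -2 = -16

Claimed value: -15
Incorrect: The correct gradient is -16.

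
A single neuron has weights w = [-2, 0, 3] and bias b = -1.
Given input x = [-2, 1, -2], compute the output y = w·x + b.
y = -3

y = (-2)(-2) + (0)(1) + (3)(-2) + -1 = -3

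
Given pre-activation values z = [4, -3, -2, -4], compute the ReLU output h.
h = [4, 0, 0, 0]

ReLU applied element-wise: max(0,4)=4, max(0,-3)=0, max(0,-2)=0, max(0,-4)=0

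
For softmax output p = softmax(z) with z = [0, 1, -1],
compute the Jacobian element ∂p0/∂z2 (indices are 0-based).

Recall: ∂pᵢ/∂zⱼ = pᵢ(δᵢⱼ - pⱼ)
∂p0/∂z2 = -0.02203

p = softmax(z) = [0.2447, 0.6652, 0.09003]
p0 = 0.2447, p2 = 0.09003

∂p0/∂z2 = -p0 × p2 = -0.2447 × 0.09003 = -0.02203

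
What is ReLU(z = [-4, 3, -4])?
h = [0, 3, 0]

ReLU applied element-wise: max(0,-4)=0, max(0,3)=3, max(0,-4)=0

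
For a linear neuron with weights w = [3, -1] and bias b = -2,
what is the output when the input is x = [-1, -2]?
y = -3

y = (3)(-1) + (-1)(-2) + -2 = -3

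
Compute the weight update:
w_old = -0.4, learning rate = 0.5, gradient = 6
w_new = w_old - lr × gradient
w_new = -3.4

w_new = w - η·∂L/∂w = -0.4 - 0.5×(6) = -0.4 - (3) = -3.4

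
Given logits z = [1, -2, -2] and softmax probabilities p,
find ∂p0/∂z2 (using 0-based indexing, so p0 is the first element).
∂p0/∂z2 = -0.04118

p = softmax(z) = [0.9094, 0.04528, 0.04528]
p0 = 0.9094, p2 = 0.04528

∂p0/∂z2 = -p0 × p2 = -0.9094 × 0.04528 = -0.04118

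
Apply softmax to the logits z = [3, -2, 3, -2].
p = [0.4967, 0.0033, 0.4967, 0.0033]

exp(z) = [20.09, 0.1353, 20.09, 0.1353]
Sum = 40.44
p = [0.4967, 0.0033, 0.4967, 0.0033]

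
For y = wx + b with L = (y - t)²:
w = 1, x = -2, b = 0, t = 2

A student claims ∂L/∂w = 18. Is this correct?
Incorrect

y = (1)(-2) + 0 = -2
∂L/∂y = 2(y - t) = 2(-2 - 2) = -8
∂y/∂w = x = -2
∂L/∂w = -8 × -2 = 16

Claimed value: 18
Incorrect: The correct gradient is 16.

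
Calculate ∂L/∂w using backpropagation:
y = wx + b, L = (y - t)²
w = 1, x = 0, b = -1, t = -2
∂L/∂w = 0

y = wx + b = (1)(0) + -1 = -1
∂L/∂y = 2(y - t) = 2(-1 - -2) = 2
∂y/∂w = x = 0
∂L/∂w = ∂L/∂y · ∂y/∂w = 2 × 0 = 0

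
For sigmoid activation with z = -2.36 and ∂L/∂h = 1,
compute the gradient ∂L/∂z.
∂L/∂z = 0.07883

σ(-2.36) = 0.08627
σ'(-2.36) = σ(-2.36)(1 - σ(-2.36)) = 0.08627 × 0.9137 = 0.07883
∂L/∂z = ∂L/∂h · σ'(z) = 1 × 0.07883 = 0.07883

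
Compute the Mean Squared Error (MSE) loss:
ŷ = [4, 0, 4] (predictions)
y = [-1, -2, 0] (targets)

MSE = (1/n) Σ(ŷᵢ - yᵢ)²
MSE = 15

MSE = (1/3)((4--1)² + (0--2)² + (4-0)²) = (1/3)(25 + 4 + 16) = 15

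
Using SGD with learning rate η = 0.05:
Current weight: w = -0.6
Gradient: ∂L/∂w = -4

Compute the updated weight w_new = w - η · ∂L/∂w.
w_new = -0.4

w_new = w - η·∂L/∂w = -0.6 - 0.05×(-4) = -0.6 - (-0.2) = -0.4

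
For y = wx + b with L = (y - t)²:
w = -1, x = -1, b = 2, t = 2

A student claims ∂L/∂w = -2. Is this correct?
Correct

y = (-1)(-1) + 2 = 3
∂L/∂y = 2(y - t) = 2(3 - 2) = 2
∂y/∂w = x = -1
∂L/∂w = 2 × -1 = -2

Claimed value: -2
Correct: The correct gradient is -2.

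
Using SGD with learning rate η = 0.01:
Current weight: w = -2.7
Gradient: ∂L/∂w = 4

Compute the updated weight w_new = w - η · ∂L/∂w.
w_new = -2.74

w_new = w - η·∂L/∂w = -2.7 - 0.01×(4) = -2.7 - (0.04) = -2.74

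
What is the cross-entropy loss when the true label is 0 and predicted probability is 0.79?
L = 1.561

L = -0·log(0.79) - 1·log(0.21) = -log(0.21) = 1.561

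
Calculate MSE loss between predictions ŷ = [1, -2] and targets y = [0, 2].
MSE = 8.5

MSE = (1/2)((1-0)² + (-2-2)²) = (1/2)(1 + 16) = 8.5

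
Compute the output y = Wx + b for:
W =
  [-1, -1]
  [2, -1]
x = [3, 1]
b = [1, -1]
y = [-3, 4]

Wx = [-1×3 + -1×1, 2×3 + -1×1]
   = [-4, 5]
y = Wx + b = [-4 + 1, 5 + -1] = [-3, 4]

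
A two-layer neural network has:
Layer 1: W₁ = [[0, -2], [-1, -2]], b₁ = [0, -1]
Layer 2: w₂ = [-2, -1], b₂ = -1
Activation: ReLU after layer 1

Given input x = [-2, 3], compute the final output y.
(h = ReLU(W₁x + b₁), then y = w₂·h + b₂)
y = -1

Layer 1 pre-activation: z₁ = [-6, -5]
After ReLU: h = [0, 0]
Layer 2 output: y = -2×0 + -1×0 + -1 = -1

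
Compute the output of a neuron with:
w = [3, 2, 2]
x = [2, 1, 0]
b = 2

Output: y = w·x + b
y = 10

y = (3)(2) + (2)(1) + (2)(0) + 2 = 10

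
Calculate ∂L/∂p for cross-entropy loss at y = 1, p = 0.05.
∂L/∂p = -20

∂L/∂p = -y/p + (1-y)/(1-p) = -1/0.05 + 0 = -20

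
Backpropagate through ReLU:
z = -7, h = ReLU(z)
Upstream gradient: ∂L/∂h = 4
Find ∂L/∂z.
∂L/∂z = 0

h = ReLU(-7) = 0
Since z < 0: ∂h/∂z = 0
∂L/∂z = ∂L/∂h · ∂h/∂z = 4 × 0 = 0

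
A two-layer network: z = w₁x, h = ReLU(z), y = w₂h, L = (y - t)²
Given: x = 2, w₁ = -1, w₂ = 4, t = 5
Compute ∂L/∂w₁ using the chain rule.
∂L/∂w₁ = 0

Forward pass:
z = w₁x = -1×2 = -2
h = ReLU(-2) = 0
y = w₂h = 4×0 = 0

Backward pass:
∂L/∂y = 2(y - t) = 2(0 - 5) = -10
∂y/∂h = w₂ = 4
∂h/∂z = 0 (ReLU derivative)
∂z/∂w₁ = x = 2

∂L/∂w₁ = -10 × 4 × 0 × 2 = 0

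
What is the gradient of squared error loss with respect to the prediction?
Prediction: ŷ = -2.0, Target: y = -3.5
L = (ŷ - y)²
∂L/∂ŷ = 3.0

∂L/∂ŷ = 2(ŷ - y) = 2(-2.0 - -3.5) = 2(1.5) = 3.0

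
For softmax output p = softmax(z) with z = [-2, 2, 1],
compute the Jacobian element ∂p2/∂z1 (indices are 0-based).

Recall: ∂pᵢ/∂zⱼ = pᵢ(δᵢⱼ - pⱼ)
∂p2/∂z1 = -0.1915

p = softmax(z) = [0.01321, 0.7214, 0.2654]
p2 = 0.2654, p1 = 0.7214

∂p2/∂z1 = -p2 × p1 = -0.2654 × 0.7214 = -0.1915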